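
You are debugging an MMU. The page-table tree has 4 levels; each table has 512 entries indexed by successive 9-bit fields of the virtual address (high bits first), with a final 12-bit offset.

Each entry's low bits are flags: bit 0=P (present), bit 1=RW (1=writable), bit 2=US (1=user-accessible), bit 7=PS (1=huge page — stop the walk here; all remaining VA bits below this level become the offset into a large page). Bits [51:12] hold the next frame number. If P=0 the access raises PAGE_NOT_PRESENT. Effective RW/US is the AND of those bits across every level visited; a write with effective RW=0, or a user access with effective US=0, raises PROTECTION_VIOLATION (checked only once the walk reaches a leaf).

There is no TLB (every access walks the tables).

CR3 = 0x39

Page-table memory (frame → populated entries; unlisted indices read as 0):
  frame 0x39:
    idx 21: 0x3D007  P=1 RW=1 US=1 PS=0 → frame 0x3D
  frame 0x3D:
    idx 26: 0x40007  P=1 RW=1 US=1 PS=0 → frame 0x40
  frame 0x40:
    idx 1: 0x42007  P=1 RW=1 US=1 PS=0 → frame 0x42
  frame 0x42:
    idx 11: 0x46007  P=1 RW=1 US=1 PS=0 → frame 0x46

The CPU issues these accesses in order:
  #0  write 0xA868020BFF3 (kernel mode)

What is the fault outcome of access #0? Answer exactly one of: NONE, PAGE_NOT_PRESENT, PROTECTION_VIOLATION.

Per-access translation:
#0 VA=0xA868020BFF3 (w,kernel):
  L0: frame=0x39 idx=21 entry=0x3D007 [P=1 RW=1 US=1 PS=0]
  L1: frame=0x3D idx=26 entry=0x40007 [P=1 RW=1 US=1 PS=0]
  L2: frame=0x40 idx=1 entry=0x42007 [P=1 RW=1 US=1 PS=0]
  L3: frame=0x42 idx=11 entry=0x46007 [P=1 RW=1 US=1 PS=0]
  → PA=0x46FF3  (4 entries read)

Access #0 fault: NONE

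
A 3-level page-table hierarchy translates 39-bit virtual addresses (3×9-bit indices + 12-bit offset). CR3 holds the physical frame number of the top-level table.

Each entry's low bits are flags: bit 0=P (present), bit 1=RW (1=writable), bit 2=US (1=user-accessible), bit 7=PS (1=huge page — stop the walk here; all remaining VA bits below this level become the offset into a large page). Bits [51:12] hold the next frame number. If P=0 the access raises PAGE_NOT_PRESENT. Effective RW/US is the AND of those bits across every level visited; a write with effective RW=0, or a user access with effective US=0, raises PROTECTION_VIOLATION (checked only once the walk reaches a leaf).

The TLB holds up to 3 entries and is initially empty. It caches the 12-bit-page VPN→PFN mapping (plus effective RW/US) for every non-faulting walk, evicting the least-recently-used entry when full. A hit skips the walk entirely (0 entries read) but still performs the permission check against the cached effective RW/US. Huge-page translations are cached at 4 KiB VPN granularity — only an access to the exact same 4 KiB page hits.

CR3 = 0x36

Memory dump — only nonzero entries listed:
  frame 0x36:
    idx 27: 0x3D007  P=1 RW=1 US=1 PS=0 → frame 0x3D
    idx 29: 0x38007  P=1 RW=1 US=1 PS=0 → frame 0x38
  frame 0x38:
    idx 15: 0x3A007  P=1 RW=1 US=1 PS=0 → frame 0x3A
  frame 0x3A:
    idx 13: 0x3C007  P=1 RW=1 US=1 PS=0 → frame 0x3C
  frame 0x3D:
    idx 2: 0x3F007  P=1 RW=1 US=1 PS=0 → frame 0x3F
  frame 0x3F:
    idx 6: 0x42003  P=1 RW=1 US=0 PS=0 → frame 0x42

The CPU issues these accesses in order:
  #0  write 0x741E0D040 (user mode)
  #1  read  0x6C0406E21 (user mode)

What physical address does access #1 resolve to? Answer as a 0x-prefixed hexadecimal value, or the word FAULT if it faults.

Per-access translation:
#0 VA=0x741E0D040 (w,user):
  L0: frame=0x36 idx=29 entry=0x38007 [P=1 RW=1 US=1 PS=0]
  L1: frame=0x38 idx=15 entry=0x3A007 [P=1 RW=1 US=1 PS=0]
  L2: frame=0x3A idx=13 entry=0x3C007 [P=1 RW=1 US=1 PS=0]
  → PA=0x3C040  (3 entries read)
#1 VA=0x6C0406E21 (r,user):
  L0: frame=0x36 idx=27 entry=0x3D007 [P=1 RW=1 US=1 PS=0]
  L1: frame=0x3D idx=2 entry=0x3F007 [P=1 RW=1 US=1 PS=0]
  L2: frame=0x3F idx=6 entry=0x42003 [P=1 RW=1 US=0 PS=0]
  ✗ PROTECTION_VIOLATION  [3 reads]

Access #1 PA: FAULT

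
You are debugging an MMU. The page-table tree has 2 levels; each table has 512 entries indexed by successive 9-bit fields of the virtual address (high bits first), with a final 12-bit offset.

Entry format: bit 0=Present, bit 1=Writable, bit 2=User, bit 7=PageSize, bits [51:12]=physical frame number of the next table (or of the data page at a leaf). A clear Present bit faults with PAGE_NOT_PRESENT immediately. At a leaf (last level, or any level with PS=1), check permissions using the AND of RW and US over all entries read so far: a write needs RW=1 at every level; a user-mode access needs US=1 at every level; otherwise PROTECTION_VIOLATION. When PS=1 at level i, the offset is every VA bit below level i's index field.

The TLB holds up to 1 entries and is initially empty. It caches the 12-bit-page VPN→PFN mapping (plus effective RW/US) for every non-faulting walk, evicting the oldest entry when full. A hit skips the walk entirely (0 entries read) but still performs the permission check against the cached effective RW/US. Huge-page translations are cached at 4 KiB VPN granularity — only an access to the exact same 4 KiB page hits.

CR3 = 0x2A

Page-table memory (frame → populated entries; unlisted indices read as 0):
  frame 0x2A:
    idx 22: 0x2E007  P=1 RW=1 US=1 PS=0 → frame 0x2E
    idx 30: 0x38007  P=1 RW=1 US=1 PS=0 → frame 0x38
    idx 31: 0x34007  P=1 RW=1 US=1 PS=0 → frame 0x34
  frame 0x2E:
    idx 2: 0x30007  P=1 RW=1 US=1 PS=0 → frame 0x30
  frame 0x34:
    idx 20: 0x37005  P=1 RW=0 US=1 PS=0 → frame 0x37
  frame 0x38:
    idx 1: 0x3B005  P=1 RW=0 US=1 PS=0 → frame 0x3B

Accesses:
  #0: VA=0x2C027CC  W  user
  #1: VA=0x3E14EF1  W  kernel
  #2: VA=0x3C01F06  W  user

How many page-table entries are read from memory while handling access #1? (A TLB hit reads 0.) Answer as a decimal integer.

Trace:
#0 VA=0x2C027CC (w,user):
  lvl0: tbl 0x2A, slot 22 ⇒ 0x2E007 (P1/RW1/US1/PS0)
  lvl1: tbl 0x2E, slot 2 ⇒ 0x30007 (P1/RW1/US1/PS0)
  ⇒ phys 0x307CC  [2 reads]
#1 VA=0x3E14EF1 (w,kernel):
  lvl0: tbl 0x2A, slot 31 ⇒ 0x34007 (P1/RW1/US1/PS0)
  lvl1: tbl 0x34, slot 20 ⇒ 0x37005 (P1/RW0/US1/PS0)
  → PROTECTION_VIOLATION  (2 entries read)
#2 VA=0x3C01F06 (w,user):
  lvl0: tbl 0x2A, slot 30 ⇒ 0x38007 (P1/RW1/US1/PS0)
  lvl1: tbl 0x38, slot 1 ⇒ 0x3B005 (P1/RW0/US1/PS0)
  → PROTECTION_VIOLATION  (2 entries read)

Entries read for #1: 2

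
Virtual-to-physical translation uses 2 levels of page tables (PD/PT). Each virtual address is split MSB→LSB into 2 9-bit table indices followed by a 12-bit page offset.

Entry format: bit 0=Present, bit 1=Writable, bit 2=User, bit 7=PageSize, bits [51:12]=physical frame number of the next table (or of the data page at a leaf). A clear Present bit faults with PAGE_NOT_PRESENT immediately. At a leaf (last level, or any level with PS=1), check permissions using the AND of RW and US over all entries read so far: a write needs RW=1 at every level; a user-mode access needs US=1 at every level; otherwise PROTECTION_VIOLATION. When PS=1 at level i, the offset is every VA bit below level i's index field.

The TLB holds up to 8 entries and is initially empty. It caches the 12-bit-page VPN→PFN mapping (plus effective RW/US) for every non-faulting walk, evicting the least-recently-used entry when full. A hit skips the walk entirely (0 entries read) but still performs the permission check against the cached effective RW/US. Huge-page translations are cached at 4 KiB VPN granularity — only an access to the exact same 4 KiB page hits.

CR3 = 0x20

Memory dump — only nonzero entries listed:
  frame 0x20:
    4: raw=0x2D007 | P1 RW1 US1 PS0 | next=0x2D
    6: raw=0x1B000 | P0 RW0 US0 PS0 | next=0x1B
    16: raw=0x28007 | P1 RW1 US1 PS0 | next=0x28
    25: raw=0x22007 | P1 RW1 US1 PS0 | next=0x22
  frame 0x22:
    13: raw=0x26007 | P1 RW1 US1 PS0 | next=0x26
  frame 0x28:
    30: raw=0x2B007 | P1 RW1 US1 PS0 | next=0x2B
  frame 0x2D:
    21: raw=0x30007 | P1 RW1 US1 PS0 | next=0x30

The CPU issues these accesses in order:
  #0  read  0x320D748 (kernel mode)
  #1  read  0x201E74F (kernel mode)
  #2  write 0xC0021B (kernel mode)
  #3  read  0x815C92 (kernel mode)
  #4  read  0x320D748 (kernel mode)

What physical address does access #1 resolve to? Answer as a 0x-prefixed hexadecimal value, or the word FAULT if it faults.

Walk each access:
#0 VA=0x320D748 (r,kernel):
  L0 @0x20[25] → 0x22007  P=1,RW=1,US=1,PS=0
  L1 @0x22[13] → 0x26007  P=1,RW=1,US=1,PS=0
  → PA=0x26748  (2 entries read)
#1 VA=0x201E74F (r,kernel):
  L0 @0x20[16] → 0x28007  P=1,RW=1,US=1,PS=0
  L1 @0x28[30] → 0x2B007  P=1,RW=1,US=1,PS=0
  → PA=0x2B74F  (2 entries read)
#2 VA=0xC0021B (w,kernel):
  L0 @0x20[6] → 0x1B000  P=0,RW=0,US=0,PS=0
  → PAGE_NOT_PRESENT  (1 entries read)
#3 VA=0x815C92 (r,kernel):
  L0 @0x20[4] → 0x2D007  P=1,RW=1,US=1,PS=0
  L1 @0x2D[21] → 0x30007  P=1,RW=1,US=1,PS=0
  → PA=0x30C92  (2 entries read)
#4 VA=0x320D748 (r,kernel):
  TLB hit vpn=0x320D → PA=0x26748

Access #1 PA: 0x2B74F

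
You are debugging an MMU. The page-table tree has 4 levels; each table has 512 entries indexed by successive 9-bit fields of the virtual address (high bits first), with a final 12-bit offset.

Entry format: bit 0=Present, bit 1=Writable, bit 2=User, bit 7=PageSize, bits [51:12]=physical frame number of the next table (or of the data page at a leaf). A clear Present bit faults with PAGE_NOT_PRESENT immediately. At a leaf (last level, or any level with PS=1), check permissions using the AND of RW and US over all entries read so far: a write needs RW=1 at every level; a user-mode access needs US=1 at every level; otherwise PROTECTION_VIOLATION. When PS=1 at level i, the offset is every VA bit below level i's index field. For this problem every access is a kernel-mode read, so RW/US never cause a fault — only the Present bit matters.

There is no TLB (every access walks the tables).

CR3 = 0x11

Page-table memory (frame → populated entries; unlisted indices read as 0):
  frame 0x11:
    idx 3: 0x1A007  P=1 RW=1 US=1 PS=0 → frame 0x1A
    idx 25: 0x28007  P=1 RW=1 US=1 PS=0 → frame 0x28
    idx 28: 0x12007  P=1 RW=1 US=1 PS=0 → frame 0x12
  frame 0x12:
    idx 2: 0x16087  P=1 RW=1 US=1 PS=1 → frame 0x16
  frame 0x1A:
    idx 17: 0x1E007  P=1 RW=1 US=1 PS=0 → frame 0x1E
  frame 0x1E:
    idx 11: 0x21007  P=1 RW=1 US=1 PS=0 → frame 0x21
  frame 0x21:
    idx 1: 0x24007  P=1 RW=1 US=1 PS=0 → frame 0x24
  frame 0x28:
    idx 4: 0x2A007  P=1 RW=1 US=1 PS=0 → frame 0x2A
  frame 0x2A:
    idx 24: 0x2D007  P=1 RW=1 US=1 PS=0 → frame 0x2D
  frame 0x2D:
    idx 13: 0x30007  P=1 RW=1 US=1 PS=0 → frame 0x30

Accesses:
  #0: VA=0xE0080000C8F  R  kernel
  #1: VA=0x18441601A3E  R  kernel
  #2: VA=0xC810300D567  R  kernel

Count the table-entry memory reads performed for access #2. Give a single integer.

Trace:
#0 VA=0xE0080000C8F (r,kernel):
  L0 @0x11[28] → 0x12007  P=1,RW=1,US=1,PS=0
  L1 @0x12[2] → 0x16087  P=1,RW=1,US=1,PS=1
  ✓ 0x16C8F (huge @L1)  — 2 lookups
#1 VA=0x18441601A3E (r,kernel):
  L0 @0x11[3] → 0x1A007  P=1,RW=1,US=1,PS=0
  L1 @0x1A[17] → 0x1E007  P=1,RW=1,US=1,PS=0
  L2 @0x1E[11] → 0x21007  P=1,RW=1,US=1,PS=0
  L3 @0x21[1] → 0x24007  P=1,RW=1,US=1,PS=0
  ✓ 0x24A3E  — 4 lookups
#2 VA=0xC810300D567 (r,kernel):
  L0 @0x11[25] → 0x28007  P=1,RW=1,US=1,PS=0
  L1 @0x28[4] → 0x2A007  P=1,RW=1,US=1,PS=0
  L2 @0x2A[24] → 0x2D007  P=1,RW=1,US=1,PS=0
  L3 @0x2D[13] → 0x30007  P=1,RW=1,US=1,PS=0
  ✓ 0x30567  — 4 lookups

Entries read for #2: 4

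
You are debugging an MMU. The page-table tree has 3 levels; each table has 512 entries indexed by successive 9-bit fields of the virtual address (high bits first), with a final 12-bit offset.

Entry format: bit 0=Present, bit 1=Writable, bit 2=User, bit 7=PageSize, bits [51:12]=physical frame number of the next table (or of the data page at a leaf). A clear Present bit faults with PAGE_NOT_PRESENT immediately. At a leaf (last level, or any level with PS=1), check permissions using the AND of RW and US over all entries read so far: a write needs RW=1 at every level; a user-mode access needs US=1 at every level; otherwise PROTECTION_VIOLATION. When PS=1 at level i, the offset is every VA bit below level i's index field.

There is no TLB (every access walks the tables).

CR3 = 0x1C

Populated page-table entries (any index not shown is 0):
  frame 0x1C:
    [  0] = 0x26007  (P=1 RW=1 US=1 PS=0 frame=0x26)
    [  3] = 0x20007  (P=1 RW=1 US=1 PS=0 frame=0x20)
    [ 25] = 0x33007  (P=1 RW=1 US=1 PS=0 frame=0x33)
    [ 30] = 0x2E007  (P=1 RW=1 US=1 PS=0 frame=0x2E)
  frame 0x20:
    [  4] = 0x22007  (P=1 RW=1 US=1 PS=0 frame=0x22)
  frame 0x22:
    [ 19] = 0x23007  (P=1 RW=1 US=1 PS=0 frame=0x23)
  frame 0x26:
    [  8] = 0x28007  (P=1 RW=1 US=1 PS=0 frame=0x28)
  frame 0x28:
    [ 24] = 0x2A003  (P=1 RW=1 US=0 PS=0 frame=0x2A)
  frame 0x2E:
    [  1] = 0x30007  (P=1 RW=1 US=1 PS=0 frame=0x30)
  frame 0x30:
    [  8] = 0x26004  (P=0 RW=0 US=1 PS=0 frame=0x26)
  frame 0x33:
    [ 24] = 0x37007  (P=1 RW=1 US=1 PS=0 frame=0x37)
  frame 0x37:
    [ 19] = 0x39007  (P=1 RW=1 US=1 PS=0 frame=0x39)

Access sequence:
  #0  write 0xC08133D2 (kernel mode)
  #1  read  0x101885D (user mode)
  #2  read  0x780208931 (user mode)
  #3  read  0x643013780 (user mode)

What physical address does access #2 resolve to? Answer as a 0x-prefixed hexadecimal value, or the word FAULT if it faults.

Per-access translation:
#0 VA=0xC08133D2 (w,kernel):
  L0 @0x1C[3] → 0x20007  P=1,RW=1,US=1,PS=0
  L1 @0x20[4] → 0x22007  P=1,RW=1,US=1,PS=0
  L2 @0x22[19] → 0x23007  P=1,RW=1,US=1,PS=0
  → PA=0x233D2  (3 entries read)
#1 VA=0x101885D (r,user):
  L0 @0x1C[0] → 0x26007  P=1,RW=1,US=1,PS=0
  L1 @0x26[8] → 0x28007  P=1,RW=1,US=1,PS=0
  L2 @0x28[24] → 0x2A003  P=1,RW=1,US=0,PS=0
  → PROTECTION_VIOLATION  (3 entries read)
#2 VA=0x780208931 (r,user):
  L0 @0x1C[30] → 0x2E007  P=1,RW=1,US=1,PS=0
  L1 @0x2E[1] → 0x30007  P=1,RW=1,US=1,PS=0
  L2 @0x30[8] → 0x26004  P=0,RW=0,US=1,PS=0
  → PAGE_NOT_PRESENT  (3 entries read)
#3 VA=0x643013780 (r,user):
  L0 @0x1C[25] → 0x33007  P=1,RW=1,US=1,PS=0
  L1 @0x33[24] → 0x37007  P=1,RW=1,US=1,PS=0
  L2 @0x37[19] → 0x39007  P=1,RW=1,US=1,PS=0
  → PA=0x39780  (3 entries read)

Access #2 PA: FAULT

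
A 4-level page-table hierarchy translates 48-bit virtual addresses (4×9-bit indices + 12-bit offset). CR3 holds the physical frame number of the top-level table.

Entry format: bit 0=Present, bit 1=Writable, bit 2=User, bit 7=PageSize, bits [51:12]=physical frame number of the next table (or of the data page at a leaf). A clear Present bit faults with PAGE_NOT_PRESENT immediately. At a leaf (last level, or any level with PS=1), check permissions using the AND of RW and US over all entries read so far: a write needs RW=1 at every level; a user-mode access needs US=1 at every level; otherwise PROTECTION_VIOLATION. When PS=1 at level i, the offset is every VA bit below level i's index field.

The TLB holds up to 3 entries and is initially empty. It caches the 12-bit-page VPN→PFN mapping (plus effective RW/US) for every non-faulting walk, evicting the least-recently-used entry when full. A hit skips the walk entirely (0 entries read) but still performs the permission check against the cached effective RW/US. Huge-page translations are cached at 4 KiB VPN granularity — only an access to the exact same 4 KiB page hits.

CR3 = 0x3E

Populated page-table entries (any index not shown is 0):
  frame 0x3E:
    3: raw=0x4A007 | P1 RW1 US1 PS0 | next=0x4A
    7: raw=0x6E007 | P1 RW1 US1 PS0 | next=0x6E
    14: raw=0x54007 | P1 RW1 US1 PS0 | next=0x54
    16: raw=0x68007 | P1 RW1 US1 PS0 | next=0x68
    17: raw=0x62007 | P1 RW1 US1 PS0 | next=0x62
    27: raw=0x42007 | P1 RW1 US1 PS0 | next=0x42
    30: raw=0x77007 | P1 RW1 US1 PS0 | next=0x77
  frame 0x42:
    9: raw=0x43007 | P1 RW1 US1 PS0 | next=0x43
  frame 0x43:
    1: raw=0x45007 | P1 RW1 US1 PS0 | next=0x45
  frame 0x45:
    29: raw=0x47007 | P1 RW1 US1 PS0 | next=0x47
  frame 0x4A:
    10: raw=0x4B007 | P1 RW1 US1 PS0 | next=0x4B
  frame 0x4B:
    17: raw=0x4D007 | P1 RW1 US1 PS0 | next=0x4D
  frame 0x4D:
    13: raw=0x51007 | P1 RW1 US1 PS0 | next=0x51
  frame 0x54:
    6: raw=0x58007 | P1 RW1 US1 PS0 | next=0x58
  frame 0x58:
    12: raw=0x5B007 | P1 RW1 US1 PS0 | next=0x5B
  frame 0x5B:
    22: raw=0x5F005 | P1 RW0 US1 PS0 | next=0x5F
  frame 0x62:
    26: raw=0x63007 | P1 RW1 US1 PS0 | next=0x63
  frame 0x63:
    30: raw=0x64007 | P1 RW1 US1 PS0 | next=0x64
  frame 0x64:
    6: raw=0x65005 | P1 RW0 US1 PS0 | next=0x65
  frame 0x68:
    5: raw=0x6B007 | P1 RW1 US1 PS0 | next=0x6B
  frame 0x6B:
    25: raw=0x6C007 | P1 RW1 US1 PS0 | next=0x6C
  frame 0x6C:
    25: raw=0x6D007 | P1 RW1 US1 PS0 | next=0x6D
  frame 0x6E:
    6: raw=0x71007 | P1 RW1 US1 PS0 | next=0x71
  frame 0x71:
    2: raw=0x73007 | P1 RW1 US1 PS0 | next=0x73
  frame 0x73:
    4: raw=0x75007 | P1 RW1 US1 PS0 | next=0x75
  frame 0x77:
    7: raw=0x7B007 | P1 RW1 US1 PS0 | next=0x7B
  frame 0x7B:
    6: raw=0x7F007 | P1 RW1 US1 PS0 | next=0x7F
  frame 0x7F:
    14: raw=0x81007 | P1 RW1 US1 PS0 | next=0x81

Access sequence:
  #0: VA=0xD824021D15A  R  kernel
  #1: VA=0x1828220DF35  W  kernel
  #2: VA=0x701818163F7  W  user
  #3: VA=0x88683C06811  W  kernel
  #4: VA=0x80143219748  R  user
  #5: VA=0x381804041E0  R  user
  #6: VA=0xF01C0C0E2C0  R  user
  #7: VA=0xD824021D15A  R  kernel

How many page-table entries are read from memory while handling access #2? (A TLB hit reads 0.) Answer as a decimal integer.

Per-access translation:
#0 VA=0xD824021D15A (r,kernel):
  L0 @0x3E[27] → 0x42007  P=1,RW=1,US=1,PS=0
  L1 @0x42[9] → 0x43007  P=1,RW=1,US=1,PS=0
  L2 @0x43[1] → 0x45007  P=1,RW=1,US=1,PS=0
  L3 @0x45[29] → 0x47007  P=1,RW=1,US=1,PS=0
  ⇒ phys 0x4715A  [4 reads]
#1 VA=0x1828220DF35 (w,kernel):
  L0 @0x3E[3] → 0x4A007  P=1,RW=1,US=1,PS=0
  L1 @0x4A[10] → 0x4B007  P=1,RW=1,US=1,PS=0
  L2 @0x4B[17] → 0x4D007  P=1,RW=1,US=1,PS=0
  L3 @0x4D[13] → 0x51007  P=1,RW=1,US=1,PS=0
  ⇒ phys 0x51F35  [4 reads]
#2 VA=0x701818163F7 (w,user):
  L0 @0x3E[14] → 0x54007  P=1,RW=1,US=1,PS=0
  L1 @0x54[6] → 0x58007  P=1,RW=1,US=1,PS=0
  L2 @0x58[12] → 0x5B007  P=1,RW=1,US=1,PS=0
  L3 @0x5B[22] → 0x5F005  P=1,RW=0,US=1,PS=0
  ✗ PROTECTION_VIOLATION  [4 reads]
#3 VA=0x88683C06811 (w,kernel):
  L0 @0x3E[17] → 0x62007  P=1,RW=1,US=1,PS=0
  L1 @0x62[26] → 0x63007  P=1,RW=1,US=1,PS=0
  L2 @0x63[30] → 0x64007  P=1,RW=1,US=1,PS=0
  L3 @0x64[6] → 0x65005  P=1,RW=0,US=1,PS=0
  ✗ PROTECTION_VIOLATION  [4 reads]
#4 VA=0x80143219748 (r,user):
  L0 @0x3E[16] → 0x68007  P=1,RW=1,US=1,PS=0
  L1 @0x68[5] → 0x6B007  P=1,RW=1,US=1,PS=0
  L2 @0x6B[25] → 0x6C007  P=1,RW=1,US=1,PS=0
  L3 @0x6C[25] → 0x6D007  P=1,RW=1,US=1,PS=0
  ⇒ phys 0x6D748  [4 reads]
#5 VA=0x381804041E0 (r,user):
  L0 @0x3E[7] → 0x6E007  P=1,RW=1,US=1,PS=0
  L1 @0x6E[6] → 0x71007  P=1,RW=1,US=1,PS=0
  L2 @0x71[2] → 0x73007  P=1,RW=1,US=1,PS=0
  L3 @0x73[4] → 0x75007  P=1,RW=1,US=1,PS=0
  ⇒ phys 0x751E0  [4 reads]
#6 VA=0xF01C0C0E2C0 (r,user):
  L0 @0x3E[30] → 0x77007  P=1,RW=1,US=1,PS=0
  L1 @0x77[7] → 0x7B007  P=1,RW=1,US=1,PS=0
  L2 @0x7B[6] → 0x7F007  P=1,RW=1,US=1,PS=0
  L3 @0x7F[14] → 0x81007  P=1,RW=1,US=1,PS=0
  ⇒ phys 0x812C0  [4 reads]
#7 VA=0xD824021D15A (r,kernel):
  L0 @0x3E[27] → 0x42007  P=1,RW=1,US=1,PS=0
  L1 @0x42[9] → 0x43007  P=1,RW=1,US=1,PS=0
  L2 @0x43[1] → 0x45007  P=1,RW=1,US=1,PS=0
  L3 @0x45[29] → 0x47007  P=1,RW=1,US=1,PS=0
  ⇒ phys 0x4715A  [4 reads]

Entries read for #2: 4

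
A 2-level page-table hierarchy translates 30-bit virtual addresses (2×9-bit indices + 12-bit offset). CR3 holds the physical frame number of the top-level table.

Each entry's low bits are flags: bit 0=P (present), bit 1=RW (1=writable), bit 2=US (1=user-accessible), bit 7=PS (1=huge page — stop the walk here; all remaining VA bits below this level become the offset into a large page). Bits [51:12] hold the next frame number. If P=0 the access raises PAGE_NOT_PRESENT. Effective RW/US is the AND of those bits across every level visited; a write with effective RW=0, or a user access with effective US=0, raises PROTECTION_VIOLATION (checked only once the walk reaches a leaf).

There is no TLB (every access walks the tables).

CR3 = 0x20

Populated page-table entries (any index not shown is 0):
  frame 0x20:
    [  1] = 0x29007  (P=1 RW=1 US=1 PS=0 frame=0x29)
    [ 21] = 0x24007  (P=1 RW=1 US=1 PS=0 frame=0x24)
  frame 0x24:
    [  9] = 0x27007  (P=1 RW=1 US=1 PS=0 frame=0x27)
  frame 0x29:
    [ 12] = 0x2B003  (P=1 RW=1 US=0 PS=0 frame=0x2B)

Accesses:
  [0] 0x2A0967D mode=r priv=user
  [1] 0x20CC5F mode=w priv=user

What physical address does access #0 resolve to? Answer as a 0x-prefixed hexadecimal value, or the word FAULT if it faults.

Per-access translation:
#0 VA=0x2A0967D (r,user):
  [0] read 0x20 idx=21: raw=0x24007 flags P=1 W=1 U=1 S=0
  [1] read 0x24 idx=9: raw=0x27007 flags P=1 W=1 U=1 S=0
  ✓ 0x2767D  — 2 lookups
#1 VA=0x20CC5F (w,user):
  [0] read 0x20 idx=1: raw=0x29007 flags P=1 W=1 U=1 S=0
  [1] read 0x29 idx=12: raw=0x2B003 flags P=1 W=1 U=0 S=0
  → PROTECTION_VIOLATION  (2 entries read)

Access #0 PA: 0x2767D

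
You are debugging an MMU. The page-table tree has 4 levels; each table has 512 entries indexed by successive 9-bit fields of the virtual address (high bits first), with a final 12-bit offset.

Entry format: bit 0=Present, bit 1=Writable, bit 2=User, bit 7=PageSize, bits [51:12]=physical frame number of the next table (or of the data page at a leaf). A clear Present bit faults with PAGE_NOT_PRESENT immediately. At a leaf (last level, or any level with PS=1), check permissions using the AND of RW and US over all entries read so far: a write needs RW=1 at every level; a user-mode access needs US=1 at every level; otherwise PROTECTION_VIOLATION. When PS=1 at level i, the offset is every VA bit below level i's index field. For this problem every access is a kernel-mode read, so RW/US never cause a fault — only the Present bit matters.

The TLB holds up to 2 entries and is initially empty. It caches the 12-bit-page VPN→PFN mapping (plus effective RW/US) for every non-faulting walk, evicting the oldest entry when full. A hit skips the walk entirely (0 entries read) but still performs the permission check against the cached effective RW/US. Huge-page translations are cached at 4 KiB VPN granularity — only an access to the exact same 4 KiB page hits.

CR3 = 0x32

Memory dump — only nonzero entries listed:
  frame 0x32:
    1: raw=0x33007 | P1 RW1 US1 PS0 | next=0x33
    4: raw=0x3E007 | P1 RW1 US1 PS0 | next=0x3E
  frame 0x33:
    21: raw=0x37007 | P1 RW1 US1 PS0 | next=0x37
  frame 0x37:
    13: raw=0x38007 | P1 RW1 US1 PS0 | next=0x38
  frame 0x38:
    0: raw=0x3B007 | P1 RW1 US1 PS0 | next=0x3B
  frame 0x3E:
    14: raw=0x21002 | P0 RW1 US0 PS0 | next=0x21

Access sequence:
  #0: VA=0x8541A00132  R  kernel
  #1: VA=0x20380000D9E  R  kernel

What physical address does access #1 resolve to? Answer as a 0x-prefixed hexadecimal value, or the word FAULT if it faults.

Walk each access:
#0 VA=0x8541A00132 (r,kernel):
  L0 @0x32[1] → 0x33007  P=1,RW=1,US=1,PS=0
  L1 @0x33[21] → 0x37007  P=1,RW=1,US=1,PS=0
  L2 @0x37[13] → 0x38007  P=1,RW=1,US=1,PS=0
  L3 @0x38[0] → 0x3B007  P=1,RW=1,US=1,PS=0
  → PA=0x3B132  (4 entries read)
#1 VA=0x20380000D9E (r,kernel):
  L0 @0x32[4] → 0x3E007  P=1,RW=1,US=1,PS=0
  L1 @0x3E[14] → 0x21002  P=0,RW=1,US=0,PS=0
  → PAGE_NOT_PRESENT  (2 entries read)

Access #1 PA: FAULT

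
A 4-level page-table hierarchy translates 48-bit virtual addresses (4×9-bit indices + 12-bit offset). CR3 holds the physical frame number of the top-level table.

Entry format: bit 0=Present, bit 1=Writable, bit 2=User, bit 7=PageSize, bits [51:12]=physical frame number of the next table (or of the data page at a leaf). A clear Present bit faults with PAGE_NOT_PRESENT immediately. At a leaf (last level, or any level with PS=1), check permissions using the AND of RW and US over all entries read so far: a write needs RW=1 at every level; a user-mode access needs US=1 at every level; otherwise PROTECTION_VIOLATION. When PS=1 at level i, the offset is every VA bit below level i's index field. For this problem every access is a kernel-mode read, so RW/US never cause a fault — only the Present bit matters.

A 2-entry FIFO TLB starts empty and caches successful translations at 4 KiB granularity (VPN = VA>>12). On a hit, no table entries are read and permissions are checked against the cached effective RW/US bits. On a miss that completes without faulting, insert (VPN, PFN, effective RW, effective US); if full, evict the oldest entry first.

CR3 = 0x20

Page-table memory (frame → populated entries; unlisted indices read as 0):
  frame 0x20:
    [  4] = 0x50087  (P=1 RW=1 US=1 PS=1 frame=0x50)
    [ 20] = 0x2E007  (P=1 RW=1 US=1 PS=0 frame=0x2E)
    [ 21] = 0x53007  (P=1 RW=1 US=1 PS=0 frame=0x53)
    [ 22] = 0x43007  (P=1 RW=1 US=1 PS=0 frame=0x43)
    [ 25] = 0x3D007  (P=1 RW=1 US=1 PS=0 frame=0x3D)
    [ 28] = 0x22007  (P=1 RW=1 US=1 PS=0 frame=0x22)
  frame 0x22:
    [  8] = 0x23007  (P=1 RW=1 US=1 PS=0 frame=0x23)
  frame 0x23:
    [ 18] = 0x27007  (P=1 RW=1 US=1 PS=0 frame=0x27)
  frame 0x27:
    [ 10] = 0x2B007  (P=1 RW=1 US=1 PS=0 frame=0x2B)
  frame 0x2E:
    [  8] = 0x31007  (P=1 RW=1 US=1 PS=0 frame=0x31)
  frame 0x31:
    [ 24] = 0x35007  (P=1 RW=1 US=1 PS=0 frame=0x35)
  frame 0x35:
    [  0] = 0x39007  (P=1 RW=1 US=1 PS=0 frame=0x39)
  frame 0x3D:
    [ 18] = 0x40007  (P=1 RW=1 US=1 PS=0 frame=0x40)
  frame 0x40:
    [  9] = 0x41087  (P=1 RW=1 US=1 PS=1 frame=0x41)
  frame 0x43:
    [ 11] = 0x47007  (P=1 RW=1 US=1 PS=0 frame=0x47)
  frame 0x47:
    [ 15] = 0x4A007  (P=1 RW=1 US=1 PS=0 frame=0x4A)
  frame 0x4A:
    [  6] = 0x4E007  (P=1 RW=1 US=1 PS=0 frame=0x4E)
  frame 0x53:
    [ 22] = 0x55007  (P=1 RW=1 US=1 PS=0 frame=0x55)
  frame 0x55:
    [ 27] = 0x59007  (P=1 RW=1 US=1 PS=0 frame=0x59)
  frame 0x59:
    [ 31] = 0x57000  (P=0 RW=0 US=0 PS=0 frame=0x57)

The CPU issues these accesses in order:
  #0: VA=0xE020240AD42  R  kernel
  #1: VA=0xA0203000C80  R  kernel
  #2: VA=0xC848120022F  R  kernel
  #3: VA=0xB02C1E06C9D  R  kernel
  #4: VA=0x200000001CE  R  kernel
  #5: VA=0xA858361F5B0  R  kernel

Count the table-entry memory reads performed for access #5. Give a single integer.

Walk each access:
#0 VA=0xE020240AD42 (r,kernel):
  L0 @0x20[28] → 0x22007  P=1,RW=1,US=1,PS=0
  L1 @0x22[8] → 0x23007  P=1,RW=1,US=1,PS=0
  L2 @0x23[18] → 0x27007  P=1,RW=1,US=1,PS=0
  L3 @0x27[10] → 0x2B007  P=1,RW=1,US=1,PS=0
  ⇒ phys 0x2BD42  [4 reads]
#1 VA=0xA0203000C80 (r,kernel):
  L0 @0x20[20] → 0x2E007  P=1,RW=1,US=1,PS=0
  L1 @0x2E[8] → 0x31007  P=1,RW=1,US=1,PS=0
  L2 @0x31[24] → 0x35007  P=1,RW=1,US=1,PS=0
  L3 @0x35[0] → 0x39007  P=1,RW=1,US=1,PS=0
  ⇒ phys 0x39C80  [4 reads]
#2 VA=0xC848120022F (r,kernel):
  L0 @0x20[25] → 0x3D007  P=1,RW=1,US=1,PS=0
  L1 @0x3D[18] → 0x40007  P=1,RW=1,US=1,PS=0
  L2 @0x40[9] → 0x41087  P=1,RW=1,US=1,PS=1
  ⇒ phys 0x4122F (huge @L2)  [3 reads]
#3 VA=0xB02C1E06C9D (r,kernel):
  L0 @0x20[22] → 0x43007  P=1,RW=1,US=1,PS=0
  L1 @0x43[11] → 0x47007  P=1,RW=1,US=1,PS=0
  L2 @0x47[15] → 0x4A007  P=1,RW=1,US=1,PS=0
  L3 @0x4A[6] → 0x4E007  P=1,RW=1,US=1,PS=0
  ⇒ phys 0x4EC9D  [4 reads]
#4 VA=0x200000001CE (r,kernel):
  L0 @0x20[4] → 0x50087  P=1,RW=1,US=1,PS=1
  ⇒ phys 0x501CE (huge @L0)  [1 reads]
#5 VA=0xA858361F5B0 (r,kernel):
  L0 @0x20[21] → 0x53007  P=1,RW=1,US=1,PS=0
  L1 @0x53[22] → 0x55007  P=1,RW=1,US=1,PS=0
  L2 @0x55[27] → 0x59007  P=1,RW=1,US=1,PS=0
  L3 @0x59[31] → 0x57000  P=0,RW=0,US=0,PS=0
  ✗ PAGE_NOT_PRESENT  [4 reads]

Entries read for #5: 4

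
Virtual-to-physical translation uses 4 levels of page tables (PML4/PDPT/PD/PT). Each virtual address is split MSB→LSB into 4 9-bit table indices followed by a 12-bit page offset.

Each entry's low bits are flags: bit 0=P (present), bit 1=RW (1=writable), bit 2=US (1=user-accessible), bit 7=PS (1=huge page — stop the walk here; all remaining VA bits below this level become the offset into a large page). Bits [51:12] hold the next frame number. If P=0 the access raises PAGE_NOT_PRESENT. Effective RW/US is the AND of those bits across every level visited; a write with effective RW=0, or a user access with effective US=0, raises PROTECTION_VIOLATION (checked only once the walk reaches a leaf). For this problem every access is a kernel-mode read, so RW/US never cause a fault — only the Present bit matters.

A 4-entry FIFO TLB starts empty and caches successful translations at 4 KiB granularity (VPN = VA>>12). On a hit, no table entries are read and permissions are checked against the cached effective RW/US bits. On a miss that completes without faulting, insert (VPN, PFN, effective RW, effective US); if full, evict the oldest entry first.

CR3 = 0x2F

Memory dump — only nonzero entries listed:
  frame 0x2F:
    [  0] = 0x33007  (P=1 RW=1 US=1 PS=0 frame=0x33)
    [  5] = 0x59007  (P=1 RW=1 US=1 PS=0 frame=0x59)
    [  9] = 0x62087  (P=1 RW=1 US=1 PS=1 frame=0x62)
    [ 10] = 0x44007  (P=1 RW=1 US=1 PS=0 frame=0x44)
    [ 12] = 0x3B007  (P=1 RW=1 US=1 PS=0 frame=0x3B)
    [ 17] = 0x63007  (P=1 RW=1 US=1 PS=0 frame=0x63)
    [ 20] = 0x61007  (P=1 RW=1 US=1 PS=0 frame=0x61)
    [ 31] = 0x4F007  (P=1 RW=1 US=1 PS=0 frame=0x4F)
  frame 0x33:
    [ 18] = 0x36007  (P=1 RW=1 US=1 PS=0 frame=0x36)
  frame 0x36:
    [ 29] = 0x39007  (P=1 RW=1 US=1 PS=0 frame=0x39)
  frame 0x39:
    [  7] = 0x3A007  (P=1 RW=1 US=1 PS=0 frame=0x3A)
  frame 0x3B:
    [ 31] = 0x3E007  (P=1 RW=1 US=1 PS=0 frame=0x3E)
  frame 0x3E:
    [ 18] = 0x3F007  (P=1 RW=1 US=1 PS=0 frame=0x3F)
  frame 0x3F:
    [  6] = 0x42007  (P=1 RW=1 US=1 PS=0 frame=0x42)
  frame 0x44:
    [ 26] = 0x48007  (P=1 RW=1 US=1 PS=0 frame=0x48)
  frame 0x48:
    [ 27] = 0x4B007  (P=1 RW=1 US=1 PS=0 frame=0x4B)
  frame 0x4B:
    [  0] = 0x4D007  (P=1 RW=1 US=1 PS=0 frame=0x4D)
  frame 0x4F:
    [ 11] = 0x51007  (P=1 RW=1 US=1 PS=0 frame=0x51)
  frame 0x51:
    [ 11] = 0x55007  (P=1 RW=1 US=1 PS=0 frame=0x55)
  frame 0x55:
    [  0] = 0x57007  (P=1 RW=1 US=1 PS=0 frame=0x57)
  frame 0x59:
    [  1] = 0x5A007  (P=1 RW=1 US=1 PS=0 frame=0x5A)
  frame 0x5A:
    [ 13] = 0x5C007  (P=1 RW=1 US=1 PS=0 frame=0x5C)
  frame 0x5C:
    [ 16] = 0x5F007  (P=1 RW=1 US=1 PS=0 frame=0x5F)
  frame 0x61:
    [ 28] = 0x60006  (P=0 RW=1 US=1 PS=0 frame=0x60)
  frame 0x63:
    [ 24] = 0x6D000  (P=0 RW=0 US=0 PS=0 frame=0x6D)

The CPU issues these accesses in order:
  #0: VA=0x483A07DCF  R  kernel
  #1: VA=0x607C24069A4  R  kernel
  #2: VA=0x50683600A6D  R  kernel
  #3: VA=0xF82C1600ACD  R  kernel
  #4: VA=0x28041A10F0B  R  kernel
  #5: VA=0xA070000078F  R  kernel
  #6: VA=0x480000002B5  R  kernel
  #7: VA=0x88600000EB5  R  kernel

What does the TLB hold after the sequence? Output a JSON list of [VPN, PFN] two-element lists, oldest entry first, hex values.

Walk each access:
#0 VA=0x483A07DCF (r,kernel):
  [0] read 0x2F idx=0: raw=0x33007 flags P=1 W=1 U=1 S=0
  [1] read 0x33 idx=18: raw=0x36007 flags P=1 W=1 U=1 S=0
  [2] read 0x36 idx=29: raw=0x39007 flags P=1 W=1 U=1 S=0
  [3] read 0x39 idx=7: raw=0x3A007 flags P=1 W=1 U=1 S=0
  ⇒ phys 0x3ADCF  [4 reads]
#1 VA=0x607C24069A4 (r,kernel):
  [0] read 0x2F idx=12: raw=0x3B007 flags P=1 W=1 U=1 S=0
  [1] read 0x3B idx=31: raw=0x3E007 flags P=1 W=1 U=1 S=0
  [2] read 0x3E idx=18: raw=0x3F007 flags P=1 W=1 U=1 S=0
  [3] read 0x3F idx=6: raw=0x42007 flags P=1 W=1 U=1 S=0
  ⇒ phys 0x429A4  [4 reads]
#2 VA=0x50683600A6D (r,kernel):
  [0] read 0x2F idx=10: raw=0x44007 flags P=1 W=1 U=1 S=0
  [1] read 0x44 idx=26: raw=0x48007 flags P=1 W=1 U=1 S=0
  [2] read 0x48 idx=27: raw=0x4B007 flags P=1 W=1 U=1 S=0
  [3] read 0x4B idx=0: raw=0x4D007 flags P=1 W=1 U=1 S=0
  ⇒ phys 0x4DA6D  [4 reads]
#3 VA=0xF82C1600ACD (r,kernel):
  [0] read 0x2F idx=31: raw=0x4F007 flags P=1 W=1 U=1 S=0
  [1] read 0x4F idx=11: raw=0x51007 flags P=1 W=1 U=1 S=0
  [2] read 0x51 idx=11: raw=0x55007 flags P=1 W=1 U=1 S=0
  [3] read 0x55 idx=0: raw=0x57007 flags P=1 W=1 U=1 S=0
  ⇒ phys 0x57ACD  [4 reads]
#4 VA=0x28041A10F0B (r,kernel):
  [0] read 0x2F idx=5: raw=0x59007 flags P=1 W=1 U=1 S=0
  [1] read 0x59 idx=1: raw=0x5A007 flags P=1 W=1 U=1 S=0
  [2] read 0x5A idx=13: raw=0x5C007 flags P=1 W=1 U=1 S=0
  [3] read 0x5C idx=16: raw=0x5F007 flags P=1 W=1 U=1 S=0
  ⇒ phys 0x5FF0B  [4 reads]
#5 VA=0xA070000078F (r,kernel):
  [0] read 0x2F idx=20: raw=0x61007 flags P=1 W=1 U=1 S=0
  [1] read 0x61 idx=28: raw=0x60006 flags P=0 W=1 U=1 S=0
  → PAGE_NOT_PRESENT  (2 entries read)
#6 VA=0x480000002B5 (r,kernel):
  [0] read 0x2F idx=9: raw=0x62087 flags P=1 W=1 U=1 S=1
  ⇒ phys 0x622B5 (huge @L0)  [1 reads]
#7 VA=0x88600000EB5 (r,kernel):
  [0] read 0x2F idx=17: raw=0x63007 flags P=1 W=1 U=1 S=0
  [1] read 0x63 idx=24: raw=0x6D000 flags P=0 W=0 U=0 S=0
  → PAGE_NOT_PRESENT  (2 entries read)

TLB: [["0x50683600", "0x4D"], ["0xF82C1600", "0x57"], ["0x28041A10", "0x5F"], ["0x48000000", "0x62"]]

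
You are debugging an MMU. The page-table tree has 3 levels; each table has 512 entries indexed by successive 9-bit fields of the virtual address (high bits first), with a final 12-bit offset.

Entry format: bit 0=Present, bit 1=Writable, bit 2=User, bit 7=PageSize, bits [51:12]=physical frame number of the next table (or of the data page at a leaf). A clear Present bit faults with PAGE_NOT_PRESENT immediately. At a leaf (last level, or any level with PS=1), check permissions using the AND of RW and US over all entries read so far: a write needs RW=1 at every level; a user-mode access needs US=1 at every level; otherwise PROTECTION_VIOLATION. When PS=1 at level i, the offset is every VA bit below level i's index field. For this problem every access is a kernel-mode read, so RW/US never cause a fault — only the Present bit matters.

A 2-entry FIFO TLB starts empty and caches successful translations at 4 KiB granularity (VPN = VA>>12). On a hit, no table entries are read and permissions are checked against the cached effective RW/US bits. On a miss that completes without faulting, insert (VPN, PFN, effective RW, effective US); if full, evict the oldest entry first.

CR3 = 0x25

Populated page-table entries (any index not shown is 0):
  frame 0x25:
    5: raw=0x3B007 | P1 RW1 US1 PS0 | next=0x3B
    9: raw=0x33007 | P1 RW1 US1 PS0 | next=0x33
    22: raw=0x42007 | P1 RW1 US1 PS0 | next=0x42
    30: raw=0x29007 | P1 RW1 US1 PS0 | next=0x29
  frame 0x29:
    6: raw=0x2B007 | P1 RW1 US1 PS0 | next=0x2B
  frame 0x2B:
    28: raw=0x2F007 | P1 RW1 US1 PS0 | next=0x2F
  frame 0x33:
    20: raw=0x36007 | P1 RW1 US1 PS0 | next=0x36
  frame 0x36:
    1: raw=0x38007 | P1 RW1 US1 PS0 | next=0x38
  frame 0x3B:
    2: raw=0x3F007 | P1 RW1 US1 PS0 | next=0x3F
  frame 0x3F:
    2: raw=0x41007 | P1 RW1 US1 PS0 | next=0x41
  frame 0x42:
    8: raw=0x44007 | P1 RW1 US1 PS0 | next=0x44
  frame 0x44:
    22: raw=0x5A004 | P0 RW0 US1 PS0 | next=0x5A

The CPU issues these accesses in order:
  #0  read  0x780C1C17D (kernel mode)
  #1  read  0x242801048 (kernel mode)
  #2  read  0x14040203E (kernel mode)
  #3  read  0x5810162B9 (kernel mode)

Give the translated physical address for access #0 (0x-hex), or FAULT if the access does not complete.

Trace:
#0 VA=0x780C1C17D (r,kernel):
  lvl0: tbl 0x25, slot 30 ⇒ 0x29007 (P1/RW1/US1/PS0)
  lvl1: tbl 0x29, slot 6 ⇒ 0x2B007 (P1/RW1/US1/PS0)
  lvl2: tbl 0x2B, slot 28 ⇒ 0x2F007 (P1/RW1/US1/PS0)
  ✓ 0x2F17D  — 3 lookups
#1 VA=0x242801048 (r,kernel):
  lvl0: tbl 0x25, slot 9 ⇒ 0x33007 (P1/RW1/US1/PS0)
  lvl1: tbl 0x33, slot 20 ⇒ 0x36007 (P1/RW1/US1/PS0)
  lvl2: tbl 0x36, slot 1 ⇒ 0x38007 (P1/RW1/US1/PS0)
  ✓ 0x38048  — 3 lookups
#2 VA=0x14040203E (r,kernel):
  lvl0: tbl 0x25, slot 5 ⇒ 0x3B007 (P1/RW1/US1/PS0)
  lvl1: tbl 0x3B, slot 2 ⇒ 0x3F007 (P1/RW1/US1/PS0)
  lvl2: tbl 0x3F, slot 2 ⇒ 0x41007 (P1/RW1/US1/PS0)
  ✓ 0x4103E  — 3 lookups
#3 VA=0x5810162B9 (r,kernel):
  lvl0: tbl 0x25, slot 22 ⇒ 0x42007 (P1/RW1/US1/PS0)
  lvl1: tbl 0x42, slot 8 ⇒ 0x44007 (P1/RW1/US1/PS0)
  lvl2: tbl 0x44, slot 22 ⇒ 0x5A004 (P0/RW0/US1/PS0)
  ✗ PAGE_NOT_PRESENT  [3 reads]

Access #0 PA: 0x2F17D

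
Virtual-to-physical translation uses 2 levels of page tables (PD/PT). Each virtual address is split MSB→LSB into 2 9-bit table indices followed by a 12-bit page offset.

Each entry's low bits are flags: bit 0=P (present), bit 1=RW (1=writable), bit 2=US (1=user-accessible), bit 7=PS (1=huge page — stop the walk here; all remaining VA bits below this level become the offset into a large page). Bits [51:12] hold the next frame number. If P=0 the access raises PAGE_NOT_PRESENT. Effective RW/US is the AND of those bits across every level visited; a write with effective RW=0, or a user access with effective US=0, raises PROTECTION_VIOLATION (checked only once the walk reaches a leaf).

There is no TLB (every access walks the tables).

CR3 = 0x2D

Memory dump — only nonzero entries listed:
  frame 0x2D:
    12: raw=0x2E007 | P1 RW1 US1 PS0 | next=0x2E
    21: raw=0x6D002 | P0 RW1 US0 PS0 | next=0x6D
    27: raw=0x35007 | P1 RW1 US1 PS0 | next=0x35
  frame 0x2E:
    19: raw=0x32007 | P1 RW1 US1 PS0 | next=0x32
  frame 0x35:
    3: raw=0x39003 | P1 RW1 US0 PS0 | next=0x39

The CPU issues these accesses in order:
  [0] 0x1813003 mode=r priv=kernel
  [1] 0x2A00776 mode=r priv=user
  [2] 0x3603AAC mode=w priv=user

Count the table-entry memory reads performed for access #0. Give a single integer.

Trace:
#0 VA=0x1813003 (r,kernel):
  lvl0: tbl 0x2D, slot 12 ⇒ 0x2E007 (P1/RW1/US1/PS0)
  lvl1: tbl 0x2E, slot 19 ⇒ 0x32007 (P1/RW1/US1/PS0)
  ⇒ phys 0x32003  [2 reads]
#1 VA=0x2A00776 (r,user):
  lvl0: tbl 0x2D, slot 21 ⇒ 0x6D002 (P0/RW1/US0/PS0)
  → PAGE_NOT_PRESENT  (1 entries read)
#2 VA=0x3603AAC (w,user):
  lvl0: tbl 0x2D, slot 27 ⇒ 0x35007 (P1/RW1/US1/PS0)
  lvl1: tbl 0x35, slot 3 ⇒ 0x39003 (P1/RW1/US0/PS0)
  → PROTECTION_VIOLATION  (2 entries read)

Entries read for #0: 2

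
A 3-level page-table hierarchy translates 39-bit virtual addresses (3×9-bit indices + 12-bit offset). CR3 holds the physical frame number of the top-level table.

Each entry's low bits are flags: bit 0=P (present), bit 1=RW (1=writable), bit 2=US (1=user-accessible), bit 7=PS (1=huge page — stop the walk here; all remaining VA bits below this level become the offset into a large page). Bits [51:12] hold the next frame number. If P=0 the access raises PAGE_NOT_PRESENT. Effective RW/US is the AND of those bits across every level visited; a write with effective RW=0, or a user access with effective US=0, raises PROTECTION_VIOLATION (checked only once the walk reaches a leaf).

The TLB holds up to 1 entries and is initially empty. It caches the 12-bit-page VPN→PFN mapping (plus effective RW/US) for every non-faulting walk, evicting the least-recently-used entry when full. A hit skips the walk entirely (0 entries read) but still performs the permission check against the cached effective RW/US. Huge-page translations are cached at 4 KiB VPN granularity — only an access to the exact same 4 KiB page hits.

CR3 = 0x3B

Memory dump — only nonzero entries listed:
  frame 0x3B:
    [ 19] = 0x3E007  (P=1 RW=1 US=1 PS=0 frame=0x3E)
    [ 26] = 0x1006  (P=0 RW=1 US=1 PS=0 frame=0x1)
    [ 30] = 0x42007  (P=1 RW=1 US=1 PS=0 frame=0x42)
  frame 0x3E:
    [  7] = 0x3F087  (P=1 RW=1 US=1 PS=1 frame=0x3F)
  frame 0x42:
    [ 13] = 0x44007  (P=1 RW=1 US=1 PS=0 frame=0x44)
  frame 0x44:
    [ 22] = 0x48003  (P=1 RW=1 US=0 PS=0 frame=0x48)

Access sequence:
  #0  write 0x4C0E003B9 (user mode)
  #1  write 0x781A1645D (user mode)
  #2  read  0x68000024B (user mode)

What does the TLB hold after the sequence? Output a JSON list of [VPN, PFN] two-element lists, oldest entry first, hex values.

Per-access translation:
#0 VA=0x4C0E003B9 (w,user):
  L0: frame=0x3B idx=19 entry=0x3E007 [P=1 RW=1 US=1 PS=0]
  L1: frame=0x3E idx=7 entry=0x3F087 [P=1 RW=1 US=1 PS=1]
  ⇒ phys 0x3F3B9 (huge @L1)  [2 reads]
#1 VA=0x781A1645D (w,user):
  L0: frame=0x3B idx=30 entry=0x42007 [P=1 RW=1 US=1 PS=0]
  L1: frame=0x42 idx=13 entry=0x44007 [P=1 RW=1 US=1 PS=0]
  L2: frame=0x44 idx=22 entry=0x48003 [P=1 RW=1 US=0 PS=0]
  ✗ PROTECTION_VIOLATION  [3 reads]
#2 VA=0x68000024B (r,user):
  L0: frame=0x3B idx=26 entry=0x1006 [P=0 RW=1 US=1 PS=0]
  ✗ PAGE_NOT_PRESENT  [1 reads]

TLB: [["0x4C0E00", "0x3F"]]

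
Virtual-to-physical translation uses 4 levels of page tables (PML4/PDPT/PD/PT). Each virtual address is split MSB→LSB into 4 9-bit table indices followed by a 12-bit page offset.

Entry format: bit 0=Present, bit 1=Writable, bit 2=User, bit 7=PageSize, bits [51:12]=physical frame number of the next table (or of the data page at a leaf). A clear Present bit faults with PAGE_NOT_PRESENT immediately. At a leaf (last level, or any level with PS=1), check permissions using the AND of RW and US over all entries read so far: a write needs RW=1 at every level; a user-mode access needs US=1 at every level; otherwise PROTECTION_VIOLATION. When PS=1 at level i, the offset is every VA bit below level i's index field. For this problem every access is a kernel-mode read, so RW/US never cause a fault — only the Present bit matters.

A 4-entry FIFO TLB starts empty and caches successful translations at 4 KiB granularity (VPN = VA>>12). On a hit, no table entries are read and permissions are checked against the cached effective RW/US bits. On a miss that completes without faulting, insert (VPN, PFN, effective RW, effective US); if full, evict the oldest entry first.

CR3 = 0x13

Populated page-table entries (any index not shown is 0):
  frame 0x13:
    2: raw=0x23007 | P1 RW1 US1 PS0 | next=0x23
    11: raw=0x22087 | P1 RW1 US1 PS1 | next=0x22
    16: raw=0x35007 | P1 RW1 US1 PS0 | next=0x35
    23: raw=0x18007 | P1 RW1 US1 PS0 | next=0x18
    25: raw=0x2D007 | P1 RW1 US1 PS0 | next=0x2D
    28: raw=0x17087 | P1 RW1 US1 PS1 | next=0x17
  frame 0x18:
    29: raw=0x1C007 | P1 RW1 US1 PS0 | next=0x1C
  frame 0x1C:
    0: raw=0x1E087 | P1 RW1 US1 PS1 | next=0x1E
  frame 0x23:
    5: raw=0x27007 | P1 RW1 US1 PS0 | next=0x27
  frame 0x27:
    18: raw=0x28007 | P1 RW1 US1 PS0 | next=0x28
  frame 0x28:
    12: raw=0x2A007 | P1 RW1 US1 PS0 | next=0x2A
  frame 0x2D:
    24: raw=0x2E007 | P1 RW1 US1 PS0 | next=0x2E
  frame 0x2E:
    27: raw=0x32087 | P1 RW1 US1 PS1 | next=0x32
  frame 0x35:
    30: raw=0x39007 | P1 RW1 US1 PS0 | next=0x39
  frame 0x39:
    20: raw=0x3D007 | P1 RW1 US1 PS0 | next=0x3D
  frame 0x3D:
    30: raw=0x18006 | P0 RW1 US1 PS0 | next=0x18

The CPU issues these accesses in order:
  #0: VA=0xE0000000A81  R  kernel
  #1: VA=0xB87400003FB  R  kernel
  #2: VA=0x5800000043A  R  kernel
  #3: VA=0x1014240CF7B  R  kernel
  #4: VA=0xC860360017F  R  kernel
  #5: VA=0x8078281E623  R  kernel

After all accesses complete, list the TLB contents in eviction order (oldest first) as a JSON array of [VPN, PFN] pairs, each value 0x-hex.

Per-access translation:
#0 VA=0xE0000000A81 (r,kernel):
  lvl0: tbl 0x13, slot 28 ⇒ 0x17087 (P1/RW1/US1/PS1)
  ✓ 0x17A81 (huge @L0)  — 1 lookups
#1 VA=0xB87400003FB (r,kernel):
  lvl0: tbl 0x13, slot 23 ⇒ 0x18007 (P1/RW1/US1/PS0)
  lvl1: tbl 0x18, slot 29 ⇒ 0x1C007 (P1/RW1/US1/PS0)
  lvl2: tbl 0x1C, slot 0 ⇒ 0x1E087 (P1/RW1/US1/PS1)
  ✓ 0x1E3FB (huge @L2)  — 3 lookups
#2 VA=0x5800000043A (r,kernel):
  lvl0: tbl 0x13, slot 11 ⇒ 0x22087 (P1/RW1/US1/PS1)
  ✓ 0x2243A (huge @L0)  — 1 lookups
#3 VA=0x1014240CF7B (r,kernel):
  lvl0: tbl 0x13, slot 2 ⇒ 0x23007 (P1/RW1/US1/PS0)
  lvl1: tbl 0x23, slot 5 ⇒ 0x27007 (P1/RW1/US1/PS0)
  lvl2: tbl 0x27, slot 18 ⇒ 0x28007 (P1/RW1/US1/PS0)
  lvl3: tbl 0x28, slot 12 ⇒ 0x2A007 (P1/RW1/US1/PS0)
  ✓ 0x2AF7B  — 4 lookups
#4 VA=0xC860360017F (r,kernel):
  lvl0: tbl 0x13, slot 25 ⇒ 0x2D007 (P1/RW1/US1/PS0)
  lvl1: tbl 0x2D, slot 24 ⇒ 0x2E007 (P1/RW1/US1/PS0)
  lvl2: tbl 0x2E, slot 27 ⇒ 0x32087 (P1/RW1/US1/PS1)
  ✓ 0x3217F (huge @L2)  — 3 lookups
#5 VA=0x8078281E623 (r,kernel):
  lvl0: tbl 0x13, slot 16 ⇒ 0x35007 (P1/RW1/US1/PS0)
  lvl1: tbl 0x35, slot 30 ⇒ 0x39007 (P1/RW1/US1/PS0)
  lvl2: tbl 0x39, slot 20 ⇒ 0x3D007 (P1/RW1/US1/PS0)
  lvl3: tbl 0x3D, slot 30 ⇒ 0x18006 (P0/RW1/US1/PS0)
  ⇒ fault: PAGE_NOT_PRESENT  — 4 lookups

TLB: [["0xB8740000", "0x1E"], ["0x58000000", "0x22"], ["0x1014240C", "0x2A"], ["0xC8603600", "0x32"]]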